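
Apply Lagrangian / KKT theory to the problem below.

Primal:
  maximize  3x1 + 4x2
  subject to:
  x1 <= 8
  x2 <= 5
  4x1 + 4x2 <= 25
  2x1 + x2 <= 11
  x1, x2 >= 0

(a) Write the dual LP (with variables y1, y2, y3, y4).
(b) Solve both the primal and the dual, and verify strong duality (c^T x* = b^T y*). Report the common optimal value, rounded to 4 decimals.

The standard primal-dual pair for 'max c^T x s.t. A x <= b, x >= 0' is:
  Dual:  min b^T y  s.t.  A^T y >= c,  y >= 0.

So the dual LP is:
  minimize  8y1 + 5y2 + 25y3 + 11y4
  subject to:
    y1 + 4y3 + 2y4 >= 3
    y2 + 4y3 + y4 >= 4
    y1, y2, y3, y4 >= 0

Solving the primal: x* = (1.25, 5).
  primal value c^T x* = 23.75.
Solving the dual: y* = (0, 1, 0.75, 0).
  dual value b^T y* = 23.75.
Strong duality: c^T x* = b^T y*. Confirmed.

23.75


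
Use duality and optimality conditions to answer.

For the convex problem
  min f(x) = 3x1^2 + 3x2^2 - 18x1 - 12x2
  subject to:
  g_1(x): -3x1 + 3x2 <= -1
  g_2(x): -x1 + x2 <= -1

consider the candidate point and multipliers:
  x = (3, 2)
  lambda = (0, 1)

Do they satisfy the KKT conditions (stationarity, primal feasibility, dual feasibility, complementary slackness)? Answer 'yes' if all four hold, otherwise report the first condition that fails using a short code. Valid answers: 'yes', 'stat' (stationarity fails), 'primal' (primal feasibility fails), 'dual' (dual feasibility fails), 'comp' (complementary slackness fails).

Gradient of f: grad f(x) = Q x + c = (0, 0)
Constraint values g_i(x) = a_i^T x - b_i:
  g_1((3, 2)) = -2
  g_2((3, 2)) = 0
Stationarity residual: grad f(x) + sum_i lambda_i a_i = (-1, 1)
  -> stationarity FAILS
Primal feasibility (all g_i <= 0): OK
Dual feasibility (all lambda_i >= 0): OK
Complementary slackness (lambda_i * g_i(x) = 0 for all i): OK

Verdict: the first failing condition is stationarity -> stat.

stat


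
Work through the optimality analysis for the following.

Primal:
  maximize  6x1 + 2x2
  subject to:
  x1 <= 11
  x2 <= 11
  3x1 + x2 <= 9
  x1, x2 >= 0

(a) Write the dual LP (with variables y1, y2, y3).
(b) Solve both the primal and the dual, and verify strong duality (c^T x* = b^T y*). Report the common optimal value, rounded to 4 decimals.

The standard primal-dual pair for 'max c^T x s.t. A x <= b, x >= 0' is:
  Dual:  min b^T y  s.t.  A^T y >= c,  y >= 0.

So the dual LP is:
  minimize  11y1 + 11y2 + 9y3
  subject to:
    y1 + 3y3 >= 6
    y2 + y3 >= 2
    y1, y2, y3 >= 0

Solving the primal: x* = (3, 0).
  primal value c^T x* = 18.
Solving the dual: y* = (0, 0, 2).
  dual value b^T y* = 18.
Strong duality: c^T x* = b^T y*. Confirmed.

18


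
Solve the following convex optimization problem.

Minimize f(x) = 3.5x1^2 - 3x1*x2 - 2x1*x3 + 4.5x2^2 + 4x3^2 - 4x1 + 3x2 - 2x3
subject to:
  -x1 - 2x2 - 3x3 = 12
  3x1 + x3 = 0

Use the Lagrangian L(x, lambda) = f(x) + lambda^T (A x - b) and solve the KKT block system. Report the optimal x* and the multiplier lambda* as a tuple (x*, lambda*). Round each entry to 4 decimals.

Form the Lagrangian:
  L(x, lambda) = (1/2) x^T Q x + c^T x + lambda^T (A x - b)
Stationarity (grad_x L = 0): Q x + c + A^T lambda = 0.
Primal feasibility: A x = b.

This gives the KKT block system:
  [ Q   A^T ] [ x     ]   [-c ]
  [ A    0  ] [ lambda ] = [ b ]

Solving the linear system:
  x*      = (0.872, -2.5118, -2.6161)
  lambda* = (-11.1114, -8.6611)
  f(x*)   = 63.7725

x* = (0.872, -2.5118, -2.6161), lambda* = (-11.1114, -8.6611)


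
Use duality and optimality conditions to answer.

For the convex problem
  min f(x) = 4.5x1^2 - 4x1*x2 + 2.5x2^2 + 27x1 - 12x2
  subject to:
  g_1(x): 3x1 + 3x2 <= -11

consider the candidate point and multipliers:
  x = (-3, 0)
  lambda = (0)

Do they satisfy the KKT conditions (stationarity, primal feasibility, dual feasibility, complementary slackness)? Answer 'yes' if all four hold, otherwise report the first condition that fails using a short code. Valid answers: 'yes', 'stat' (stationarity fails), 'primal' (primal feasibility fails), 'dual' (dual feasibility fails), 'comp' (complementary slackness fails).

Gradient of f: grad f(x) = Q x + c = (0, 0)
Constraint values g_i(x) = a_i^T x - b_i:
  g_1((-3, 0)) = 2
Stationarity residual: grad f(x) + sum_i lambda_i a_i = (0, 0)
  -> stationarity OK
Primal feasibility (all g_i <= 0): FAILS
Dual feasibility (all lambda_i >= 0): OK
Complementary slackness (lambda_i * g_i(x) = 0 for all i): OK

Verdict: the first failing condition is primal_feasibility -> primal.

primal


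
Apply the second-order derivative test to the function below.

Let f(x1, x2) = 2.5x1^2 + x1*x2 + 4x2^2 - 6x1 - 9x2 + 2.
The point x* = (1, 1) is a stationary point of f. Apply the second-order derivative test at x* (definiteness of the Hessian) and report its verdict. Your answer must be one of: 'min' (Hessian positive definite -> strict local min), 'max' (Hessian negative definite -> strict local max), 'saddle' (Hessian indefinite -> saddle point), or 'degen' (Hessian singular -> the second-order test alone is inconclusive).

Compute the Hessian H = grad^2 f:
  H = [[5, 1], [1, 8]]
Verify stationarity: grad f(x*) = H x* + g = (0, 0).
Eigenvalues of H: 4.6972, 8.3028.
Both eigenvalues > 0, so H is positive definite -> x* is a strict local min.

min


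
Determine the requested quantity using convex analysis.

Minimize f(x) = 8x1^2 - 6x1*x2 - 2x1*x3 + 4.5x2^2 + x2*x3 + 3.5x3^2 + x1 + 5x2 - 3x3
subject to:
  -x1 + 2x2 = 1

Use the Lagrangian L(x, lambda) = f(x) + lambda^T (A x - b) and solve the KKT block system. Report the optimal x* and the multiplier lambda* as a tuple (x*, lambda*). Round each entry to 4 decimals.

Form the Lagrangian:
  L(x, lambda) = (1/2) x^T Q x + c^T x + lambda^T (A x - b)
Stationarity (grad_x L = 0): Q x + c + A^T lambda = 0.
Primal feasibility: A x = b.

This gives the KKT block system:
  [ Q   A^T ] [ x     ]   [-c ]
  [ A    0  ] [ lambda ] = [ b ]

Solving the linear system:
  x*      = (-0.1856, 0.4072, 0.3174)
  lambda* = (-5.0479)
  f(x*)   = 2.9731

x* = (-0.1856, 0.4072, 0.3174), lambda* = (-5.0479)


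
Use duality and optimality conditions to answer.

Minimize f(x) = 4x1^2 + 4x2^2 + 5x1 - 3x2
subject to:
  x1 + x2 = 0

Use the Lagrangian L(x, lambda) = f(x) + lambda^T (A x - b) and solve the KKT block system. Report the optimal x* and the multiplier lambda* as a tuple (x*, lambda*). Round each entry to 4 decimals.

Form the Lagrangian:
  L(x, lambda) = (1/2) x^T Q x + c^T x + lambda^T (A x - b)
Stationarity (grad_x L = 0): Q x + c + A^T lambda = 0.
Primal feasibility: A x = b.

This gives the KKT block system:
  [ Q   A^T ] [ x     ]   [-c ]
  [ A    0  ] [ lambda ] = [ b ]

Solving the linear system:
  x*      = (-0.5, 0.5)
  lambda* = (-1)
  f(x*)   = -2

x* = (-0.5, 0.5), lambda* = (-1)


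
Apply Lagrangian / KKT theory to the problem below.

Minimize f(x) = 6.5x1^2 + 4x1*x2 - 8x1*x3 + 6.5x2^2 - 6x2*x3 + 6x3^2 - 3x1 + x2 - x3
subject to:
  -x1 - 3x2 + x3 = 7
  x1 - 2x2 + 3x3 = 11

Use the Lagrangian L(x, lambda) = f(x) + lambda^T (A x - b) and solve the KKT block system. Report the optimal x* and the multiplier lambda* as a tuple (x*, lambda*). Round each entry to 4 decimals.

Form the Lagrangian:
  L(x, lambda) = (1/2) x^T Q x + c^T x + lambda^T (A x - b)
Stationarity (grad_x L = 0): Q x + c + A^T lambda = 0.
Primal feasibility: A x = b.

This gives the KKT block system:
  [ Q   A^T ] [ x     ]   [-c ]
  [ A    0  ] [ lambda ] = [ b ]

Solving the linear system:
  x*      = (1.5697, -2.3255, 1.5931)
  lambda* = (-8.3586, -3.718)
  f(x*)   = 45.39

x* = (1.5697, -2.3255, 1.5931), lambda* = (-8.3586, -3.718)


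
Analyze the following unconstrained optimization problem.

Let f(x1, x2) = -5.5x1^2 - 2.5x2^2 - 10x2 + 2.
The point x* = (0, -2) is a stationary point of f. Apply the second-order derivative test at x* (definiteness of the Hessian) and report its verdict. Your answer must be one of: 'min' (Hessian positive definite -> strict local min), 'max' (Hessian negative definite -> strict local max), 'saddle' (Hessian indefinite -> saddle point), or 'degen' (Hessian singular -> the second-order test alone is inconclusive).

Compute the Hessian H = grad^2 f:
  H = [[-11, 0], [0, -5]]
Verify stationarity: grad f(x*) = H x* + g = (0, 0).
Eigenvalues of H: -11, -5.
Both eigenvalues < 0, so H is negative definite -> x* is a strict local max.

max


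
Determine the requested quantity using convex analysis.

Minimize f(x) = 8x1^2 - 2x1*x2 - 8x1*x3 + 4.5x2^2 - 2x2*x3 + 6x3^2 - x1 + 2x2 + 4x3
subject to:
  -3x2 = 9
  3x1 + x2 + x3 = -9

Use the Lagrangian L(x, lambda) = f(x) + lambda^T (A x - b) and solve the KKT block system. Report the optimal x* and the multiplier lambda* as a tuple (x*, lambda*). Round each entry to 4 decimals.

Form the Lagrangian:
  L(x, lambda) = (1/2) x^T Q x + c^T x + lambda^T (A x - b)
Stationarity (grad_x L = 0): Q x + c + A^T lambda = 0.
Primal feasibility: A x = b.

This gives the KKT block system:
  [ Q   A^T ] [ x     ]   [-c ]
  [ A    0  ] [ lambda ] = [ b ]

Solving the linear system:
  x*      = (-1.3895, -3, -1.8314)
  lambda* = (-5.8992, 0.8605)
  f(x*)   = 24.4506

x* = (-1.3895, -3, -1.8314), lambda* = (-5.8992, 0.8605)


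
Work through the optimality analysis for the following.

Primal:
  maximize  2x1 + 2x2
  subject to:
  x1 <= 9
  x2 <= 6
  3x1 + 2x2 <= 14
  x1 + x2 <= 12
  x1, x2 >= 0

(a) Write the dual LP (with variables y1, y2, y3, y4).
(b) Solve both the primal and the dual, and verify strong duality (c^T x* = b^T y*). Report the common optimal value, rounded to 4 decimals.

The standard primal-dual pair for 'max c^T x s.t. A x <= b, x >= 0' is:
  Dual:  min b^T y  s.t.  A^T y >= c,  y >= 0.

So the dual LP is:
  minimize  9y1 + 6y2 + 14y3 + 12y4
  subject to:
    y1 + 3y3 + y4 >= 2
    y2 + 2y3 + y4 >= 2
    y1, y2, y3, y4 >= 0

Solving the primal: x* = (0.6667, 6).
  primal value c^T x* = 13.3333.
Solving the dual: y* = (0, 0.6667, 0.6667, 0).
  dual value b^T y* = 13.3333.
Strong duality: c^T x* = b^T y*. Confirmed.

13.3333


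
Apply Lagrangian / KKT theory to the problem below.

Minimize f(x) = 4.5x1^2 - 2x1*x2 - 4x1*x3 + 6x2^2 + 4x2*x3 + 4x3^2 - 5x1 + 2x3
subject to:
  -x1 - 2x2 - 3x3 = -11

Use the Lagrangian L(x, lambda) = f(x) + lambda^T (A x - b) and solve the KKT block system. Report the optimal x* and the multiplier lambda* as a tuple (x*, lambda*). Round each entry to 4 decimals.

Form the Lagrangian:
  L(x, lambda) = (1/2) x^T Q x + c^T x + lambda^T (A x - b)
Stationarity (grad_x L = 0): Q x + c + A^T lambda = 0.
Primal feasibility: A x = b.

This gives the KKT block system:
  [ Q   A^T ] [ x     ]   [-c ]
  [ A    0  ] [ lambda ] = [ b ]

Solving the linear system:
  x*      = (2.3671, 0.3514, 2.6434)
  lambda* = (5.028)
  f(x*)   = 24.3794

x* = (2.3671, 0.3514, 2.6434), lambda* = (5.028)


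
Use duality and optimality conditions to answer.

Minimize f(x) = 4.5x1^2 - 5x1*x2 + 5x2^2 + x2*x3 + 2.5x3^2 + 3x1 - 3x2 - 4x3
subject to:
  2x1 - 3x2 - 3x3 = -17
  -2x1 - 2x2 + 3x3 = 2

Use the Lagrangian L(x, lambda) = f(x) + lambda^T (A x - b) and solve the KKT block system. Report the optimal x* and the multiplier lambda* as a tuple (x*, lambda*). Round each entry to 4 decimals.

Form the Lagrangian:
  L(x, lambda) = (1/2) x^T Q x + c^T x + lambda^T (A x - b)
Stationarity (grad_x L = 0): Q x + c + A^T lambda = 0.
Primal feasibility: A x = b.

This gives the KKT block system:
  [ Q   A^T ] [ x     ]   [-c ]
  [ A    0  ] [ lambda ] = [ b ]

Solving the linear system:
  x*      = (0.3366, 3, 2.8911)
  lambda* = (7.4356, 2.9505)
  f(x*)   = 50.4752

x* = (0.3366, 3, 2.8911), lambda* = (7.4356, 2.9505)


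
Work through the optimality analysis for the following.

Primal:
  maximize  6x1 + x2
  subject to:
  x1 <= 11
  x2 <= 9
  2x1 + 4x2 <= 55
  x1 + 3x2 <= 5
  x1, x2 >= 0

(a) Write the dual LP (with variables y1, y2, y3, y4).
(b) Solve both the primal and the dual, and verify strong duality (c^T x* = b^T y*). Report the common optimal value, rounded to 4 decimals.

The standard primal-dual pair for 'max c^T x s.t. A x <= b, x >= 0' is:
  Dual:  min b^T y  s.t.  A^T y >= c,  y >= 0.

So the dual LP is:
  minimize  11y1 + 9y2 + 55y3 + 5y4
  subject to:
    y1 + 2y3 + y4 >= 6
    y2 + 4y3 + 3y4 >= 1
    y1, y2, y3, y4 >= 0

Solving the primal: x* = (5, 0).
  primal value c^T x* = 30.
Solving the dual: y* = (0, 0, 0, 6).
  dual value b^T y* = 30.
Strong duality: c^T x* = b^T y*. Confirmed.

30


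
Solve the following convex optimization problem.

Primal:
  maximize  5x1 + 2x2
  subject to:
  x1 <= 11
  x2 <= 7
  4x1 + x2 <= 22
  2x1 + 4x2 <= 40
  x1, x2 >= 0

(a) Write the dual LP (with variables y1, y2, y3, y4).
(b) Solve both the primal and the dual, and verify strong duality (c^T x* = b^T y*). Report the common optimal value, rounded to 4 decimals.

The standard primal-dual pair for 'max c^T x s.t. A x <= b, x >= 0' is:
  Dual:  min b^T y  s.t.  A^T y >= c,  y >= 0.

So the dual LP is:
  minimize  11y1 + 7y2 + 22y3 + 40y4
  subject to:
    y1 + 4y3 + 2y4 >= 5
    y2 + y3 + 4y4 >= 2
    y1, y2, y3, y4 >= 0

Solving the primal: x* = (3.75, 7).
  primal value c^T x* = 32.75.
Solving the dual: y* = (0, 0.75, 1.25, 0).
  dual value b^T y* = 32.75.
Strong duality: c^T x* = b^T y*. Confirmed.

32.75


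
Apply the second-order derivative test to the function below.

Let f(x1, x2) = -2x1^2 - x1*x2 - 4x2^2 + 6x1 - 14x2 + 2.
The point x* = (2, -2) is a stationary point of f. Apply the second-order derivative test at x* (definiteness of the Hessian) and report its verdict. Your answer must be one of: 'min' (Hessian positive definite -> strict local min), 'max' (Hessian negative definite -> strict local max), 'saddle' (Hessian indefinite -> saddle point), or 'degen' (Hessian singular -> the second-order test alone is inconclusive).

Compute the Hessian H = grad^2 f:
  H = [[-4, -1], [-1, -8]]
Verify stationarity: grad f(x*) = H x* + g = (0, 0).
Eigenvalues of H: -8.2361, -3.7639.
Both eigenvalues < 0, so H is negative definite -> x* is a strict local max.

max


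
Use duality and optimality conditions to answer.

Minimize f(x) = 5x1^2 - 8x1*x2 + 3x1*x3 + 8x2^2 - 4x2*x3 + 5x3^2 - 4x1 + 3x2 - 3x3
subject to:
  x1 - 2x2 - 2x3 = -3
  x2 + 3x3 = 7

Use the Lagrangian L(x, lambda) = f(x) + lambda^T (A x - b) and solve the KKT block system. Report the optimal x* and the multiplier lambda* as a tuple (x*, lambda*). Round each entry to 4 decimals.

Form the Lagrangian:
  L(x, lambda) = (1/2) x^T Q x + c^T x + lambda^T (A x - b)
Stationarity (grad_x L = 0): Q x + c + A^T lambda = 0.
Primal feasibility: A x = b.

This gives the KKT block system:
  [ Q   A^T ] [ x     ]   [-c ]
  [ A    0  ] [ lambda ] = [ b ]

Solving the linear system:
  x*      = (1.8525, 0.1393, 2.2869)
  lambda* = (-20.2705, -21.8033)
  f(x*)   = 38.9795

x* = (1.8525, 0.1393, 2.2869), lambda* = (-20.2705, -21.8033)


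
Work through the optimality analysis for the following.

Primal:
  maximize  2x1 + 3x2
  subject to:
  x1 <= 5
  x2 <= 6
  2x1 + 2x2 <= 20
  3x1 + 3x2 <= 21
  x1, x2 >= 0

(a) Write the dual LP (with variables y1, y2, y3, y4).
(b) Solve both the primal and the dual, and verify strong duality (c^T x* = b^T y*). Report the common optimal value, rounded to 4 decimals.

The standard primal-dual pair for 'max c^T x s.t. A x <= b, x >= 0' is:
  Dual:  min b^T y  s.t.  A^T y >= c,  y >= 0.

So the dual LP is:
  minimize  5y1 + 6y2 + 20y3 + 21y4
  subject to:
    y1 + 2y3 + 3y4 >= 2
    y2 + 2y3 + 3y4 >= 3
    y1, y2, y3, y4 >= 0

Solving the primal: x* = (1, 6).
  primal value c^T x* = 20.
Solving the dual: y* = (0, 1, 0, 0.6667).
  dual value b^T y* = 20.
Strong duality: c^T x* = b^T y*. Confirmed.

20


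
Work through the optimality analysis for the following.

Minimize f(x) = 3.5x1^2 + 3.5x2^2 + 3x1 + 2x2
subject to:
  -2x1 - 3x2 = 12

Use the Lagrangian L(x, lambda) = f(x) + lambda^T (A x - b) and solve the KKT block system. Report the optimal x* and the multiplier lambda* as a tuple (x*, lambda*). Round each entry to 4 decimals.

Form the Lagrangian:
  L(x, lambda) = (1/2) x^T Q x + c^T x + lambda^T (A x - b)
Stationarity (grad_x L = 0): Q x + c + A^T lambda = 0.
Primal feasibility: A x = b.

This gives the KKT block system:
  [ Q   A^T ] [ x     ]   [-c ]
  [ A    0  ] [ lambda ] = [ b ]

Solving the linear system:
  x*      = (-2.011, -2.6593)
  lambda* = (-5.5385)
  f(x*)   = 27.5549

x* = (-2.011, -2.6593), lambda* = (-5.5385)


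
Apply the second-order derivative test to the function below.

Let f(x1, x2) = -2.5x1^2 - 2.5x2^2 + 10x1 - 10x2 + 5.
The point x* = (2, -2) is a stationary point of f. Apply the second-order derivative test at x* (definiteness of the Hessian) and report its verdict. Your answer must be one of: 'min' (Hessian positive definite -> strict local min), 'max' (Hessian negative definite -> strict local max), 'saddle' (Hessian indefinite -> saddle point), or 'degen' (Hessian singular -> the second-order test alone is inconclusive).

Compute the Hessian H = grad^2 f:
  H = [[-5, 0], [0, -5]]
Verify stationarity: grad f(x*) = H x* + g = (0, 0).
Eigenvalues of H: -5, -5.
Both eigenvalues < 0, so H is negative definite -> x* is a strict local max.

max


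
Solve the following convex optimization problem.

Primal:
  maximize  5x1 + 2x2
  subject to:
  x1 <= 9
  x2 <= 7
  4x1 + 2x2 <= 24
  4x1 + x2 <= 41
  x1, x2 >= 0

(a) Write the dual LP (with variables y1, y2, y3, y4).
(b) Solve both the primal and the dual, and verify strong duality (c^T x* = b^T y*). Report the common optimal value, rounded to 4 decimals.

The standard primal-dual pair for 'max c^T x s.t. A x <= b, x >= 0' is:
  Dual:  min b^T y  s.t.  A^T y >= c,  y >= 0.

So the dual LP is:
  minimize  9y1 + 7y2 + 24y3 + 41y4
  subject to:
    y1 + 4y3 + 4y4 >= 5
    y2 + 2y3 + y4 >= 2
    y1, y2, y3, y4 >= 0

Solving the primal: x* = (6, 0).
  primal value c^T x* = 30.
Solving the dual: y* = (0, 0, 1.25, 0).
  dual value b^T y* = 30.
Strong duality: c^T x* = b^T y*. Confirmed.

30


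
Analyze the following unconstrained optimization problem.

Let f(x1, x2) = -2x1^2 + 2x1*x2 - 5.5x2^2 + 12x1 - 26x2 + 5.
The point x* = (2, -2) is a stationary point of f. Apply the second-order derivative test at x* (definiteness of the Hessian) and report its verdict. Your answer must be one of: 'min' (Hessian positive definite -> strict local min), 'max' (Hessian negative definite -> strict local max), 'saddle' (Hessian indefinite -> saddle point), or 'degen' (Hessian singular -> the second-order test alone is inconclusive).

Compute the Hessian H = grad^2 f:
  H = [[-4, 2], [2, -11]]
Verify stationarity: grad f(x*) = H x* + g = (0, 0).
Eigenvalues of H: -11.5311, -3.4689.
Both eigenvalues < 0, so H is negative definite -> x* is a strict local max.

max


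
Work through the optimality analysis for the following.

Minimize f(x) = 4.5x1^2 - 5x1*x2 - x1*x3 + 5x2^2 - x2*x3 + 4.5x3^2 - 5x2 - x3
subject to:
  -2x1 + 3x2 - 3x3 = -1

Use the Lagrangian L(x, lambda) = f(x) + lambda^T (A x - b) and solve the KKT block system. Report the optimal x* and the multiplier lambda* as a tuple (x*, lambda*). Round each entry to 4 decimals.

Form the Lagrangian:
  L(x, lambda) = (1/2) x^T Q x + c^T x + lambda^T (A x - b)
Stationarity (grad_x L = 0): Q x + c + A^T lambda = 0.
Primal feasibility: A x = b.

This gives the KKT block system:
  [ Q   A^T ] [ x     ]   [-c ]
  [ A    0  ] [ lambda ] = [ b ]

Solving the linear system:
  x*      = (0.5738, 0.5786, 0.5294)
  lambda* = (0.8708)
  f(x*)   = -1.2758

x* = (0.5738, 0.5786, 0.5294), lambda* = (0.8708)


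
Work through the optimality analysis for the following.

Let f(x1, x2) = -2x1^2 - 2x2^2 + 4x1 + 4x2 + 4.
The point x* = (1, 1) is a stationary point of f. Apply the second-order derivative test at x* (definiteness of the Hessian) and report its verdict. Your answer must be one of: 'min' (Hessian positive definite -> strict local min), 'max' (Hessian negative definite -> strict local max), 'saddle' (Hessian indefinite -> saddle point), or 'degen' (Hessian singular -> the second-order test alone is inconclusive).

Compute the Hessian H = grad^2 f:
  H = [[-4, 0], [0, -4]]
Verify stationarity: grad f(x*) = H x* + g = (0, 0).
Eigenvalues of H: -4, -4.
Both eigenvalues < 0, so H is negative definite -> x* is a strict local max.

max


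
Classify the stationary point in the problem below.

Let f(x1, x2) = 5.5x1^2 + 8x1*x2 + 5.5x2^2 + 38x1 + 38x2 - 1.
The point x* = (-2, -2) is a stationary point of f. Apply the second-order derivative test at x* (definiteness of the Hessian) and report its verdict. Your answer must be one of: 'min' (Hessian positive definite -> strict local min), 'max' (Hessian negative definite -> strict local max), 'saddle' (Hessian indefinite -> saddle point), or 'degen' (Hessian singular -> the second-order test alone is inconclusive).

Compute the Hessian H = grad^2 f:
  H = [[11, 8], [8, 11]]
Verify stationarity: grad f(x*) = H x* + g = (0, 0).
Eigenvalues of H: 3, 19.
Both eigenvalues > 0, so H is positive definite -> x* is a strict local min.

min


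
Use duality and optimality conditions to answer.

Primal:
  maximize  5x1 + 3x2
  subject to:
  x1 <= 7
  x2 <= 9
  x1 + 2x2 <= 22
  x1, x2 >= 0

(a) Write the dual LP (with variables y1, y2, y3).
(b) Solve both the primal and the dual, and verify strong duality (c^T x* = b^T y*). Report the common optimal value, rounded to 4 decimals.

The standard primal-dual pair for 'max c^T x s.t. A x <= b, x >= 0' is:
  Dual:  min b^T y  s.t.  A^T y >= c,  y >= 0.

So the dual LP is:
  minimize  7y1 + 9y2 + 22y3
  subject to:
    y1 + y3 >= 5
    y2 + 2y3 >= 3
    y1, y2, y3 >= 0

Solving the primal: x* = (7, 7.5).
  primal value c^T x* = 57.5.
Solving the dual: y* = (3.5, 0, 1.5).
  dual value b^T y* = 57.5.
Strong duality: c^T x* = b^T y*. Confirmed.

57.5


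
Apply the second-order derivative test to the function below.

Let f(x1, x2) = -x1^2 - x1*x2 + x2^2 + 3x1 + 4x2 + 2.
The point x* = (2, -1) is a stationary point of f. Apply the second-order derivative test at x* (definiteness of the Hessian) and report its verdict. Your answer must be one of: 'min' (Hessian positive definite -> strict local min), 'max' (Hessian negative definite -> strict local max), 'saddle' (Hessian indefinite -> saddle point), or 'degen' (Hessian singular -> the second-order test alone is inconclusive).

Compute the Hessian H = grad^2 f:
  H = [[-2, -1], [-1, 2]]
Verify stationarity: grad f(x*) = H x* + g = (0, 0).
Eigenvalues of H: -2.2361, 2.2361.
Eigenvalues have mixed signs, so H is indefinite -> x* is a saddle point.

saddle


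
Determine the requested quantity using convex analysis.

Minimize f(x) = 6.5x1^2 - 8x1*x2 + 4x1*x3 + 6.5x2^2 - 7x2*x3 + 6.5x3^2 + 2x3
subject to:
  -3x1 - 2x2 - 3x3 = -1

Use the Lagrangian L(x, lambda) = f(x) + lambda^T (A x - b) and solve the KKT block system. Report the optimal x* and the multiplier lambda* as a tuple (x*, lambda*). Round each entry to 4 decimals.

Form the Lagrangian:
  L(x, lambda) = (1/2) x^T Q x + c^T x + lambda^T (A x - b)
Stationarity (grad_x L = 0): Q x + c + A^T lambda = 0.
Primal feasibility: A x = b.

This gives the KKT block system:
  [ Q   A^T ] [ x     ]   [-c ]
  [ A    0  ] [ lambda ] = [ b ]

Solving the linear system:
  x*      = (0.2241, 0.1933, -0.0196)
  lambda* = (0.4292)
  f(x*)   = 0.195

x* = (0.2241, 0.1933, -0.0196), lambda* = (0.4292)


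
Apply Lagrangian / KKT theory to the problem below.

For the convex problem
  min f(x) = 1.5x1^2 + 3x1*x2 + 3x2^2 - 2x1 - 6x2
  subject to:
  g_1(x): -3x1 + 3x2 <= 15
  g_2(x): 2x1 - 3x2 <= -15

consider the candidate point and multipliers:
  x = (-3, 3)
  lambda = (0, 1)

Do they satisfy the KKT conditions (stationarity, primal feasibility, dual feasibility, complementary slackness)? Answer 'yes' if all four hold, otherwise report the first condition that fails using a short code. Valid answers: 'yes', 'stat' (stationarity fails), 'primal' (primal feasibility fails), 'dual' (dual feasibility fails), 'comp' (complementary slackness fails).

Gradient of f: grad f(x) = Q x + c = (-2, 3)
Constraint values g_i(x) = a_i^T x - b_i:
  g_1((-3, 3)) = 3
  g_2((-3, 3)) = 0
Stationarity residual: grad f(x) + sum_i lambda_i a_i = (0, 0)
  -> stationarity OK
Primal feasibility (all g_i <= 0): FAILS
Dual feasibility (all lambda_i >= 0): OK
Complementary slackness (lambda_i * g_i(x) = 0 for all i): OK

Verdict: the first failing condition is primal_feasibility -> primal.

primal


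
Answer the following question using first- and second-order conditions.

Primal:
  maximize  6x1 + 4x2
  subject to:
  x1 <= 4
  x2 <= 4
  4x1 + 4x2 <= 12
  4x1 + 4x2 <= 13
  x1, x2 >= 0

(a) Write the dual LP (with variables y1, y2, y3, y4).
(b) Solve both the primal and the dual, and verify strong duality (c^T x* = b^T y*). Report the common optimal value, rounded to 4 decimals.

The standard primal-dual pair for 'max c^T x s.t. A x <= b, x >= 0' is:
  Dual:  min b^T y  s.t.  A^T y >= c,  y >= 0.

So the dual LP is:
  minimize  4y1 + 4y2 + 12y3 + 13y4
  subject to:
    y1 + 4y3 + 4y4 >= 6
    y2 + 4y3 + 4y4 >= 4
    y1, y2, y3, y4 >= 0

Solving the primal: x* = (3, 0).
  primal value c^T x* = 18.
Solving the dual: y* = (0, 0, 1.5, 0).
  dual value b^T y* = 18.
Strong duality: c^T x* = b^T y*. Confirmed.

18


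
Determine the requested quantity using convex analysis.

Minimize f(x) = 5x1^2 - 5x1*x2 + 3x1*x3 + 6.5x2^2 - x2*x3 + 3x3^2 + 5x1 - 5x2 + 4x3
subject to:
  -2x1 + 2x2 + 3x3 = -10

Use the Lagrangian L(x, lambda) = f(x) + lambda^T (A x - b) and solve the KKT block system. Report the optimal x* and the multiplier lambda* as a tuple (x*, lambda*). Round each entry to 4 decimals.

Form the Lagrangian:
  L(x, lambda) = (1/2) x^T Q x + c^T x + lambda^T (A x - b)
Stationarity (grad_x L = 0): Q x + c + A^T lambda = 0.
Primal feasibility: A x = b.

This gives the KKT block system:
  [ Q   A^T ] [ x     ]   [-c ]
  [ A    0  ] [ lambda ] = [ b ]

Solving the linear system:
  x*      = (0.9817, 0.0673, -2.7237)
  lambda* = (3.1548)
  f(x*)   = 12.6126

x* = (0.9817, 0.0673, -2.7237), lambda* = (3.1548)


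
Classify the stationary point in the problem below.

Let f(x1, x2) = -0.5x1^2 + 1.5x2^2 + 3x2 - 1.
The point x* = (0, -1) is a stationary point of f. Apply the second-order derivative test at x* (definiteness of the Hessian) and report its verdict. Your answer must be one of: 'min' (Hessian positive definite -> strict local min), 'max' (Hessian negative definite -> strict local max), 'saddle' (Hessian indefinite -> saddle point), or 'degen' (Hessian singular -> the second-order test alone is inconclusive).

Compute the Hessian H = grad^2 f:
  H = [[-1, 0], [0, 3]]
Verify stationarity: grad f(x*) = H x* + g = (0, 0).
Eigenvalues of H: -1, 3.
Eigenvalues have mixed signs, so H is indefinite -> x* is a saddle point.

saddle


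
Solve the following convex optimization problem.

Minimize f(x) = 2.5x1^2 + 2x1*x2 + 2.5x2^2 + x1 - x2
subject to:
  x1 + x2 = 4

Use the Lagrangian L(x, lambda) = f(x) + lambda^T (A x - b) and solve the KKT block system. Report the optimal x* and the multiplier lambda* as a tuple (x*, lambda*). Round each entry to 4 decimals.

Form the Lagrangian:
  L(x, lambda) = (1/2) x^T Q x + c^T x + lambda^T (A x - b)
Stationarity (grad_x L = 0): Q x + c + A^T lambda = 0.
Primal feasibility: A x = b.

This gives the KKT block system:
  [ Q   A^T ] [ x     ]   [-c ]
  [ A    0  ] [ lambda ] = [ b ]

Solving the linear system:
  x*      = (1.6667, 2.3333)
  lambda* = (-14)
  f(x*)   = 27.6667

x* = (1.6667, 2.3333), lambda* = (-14)


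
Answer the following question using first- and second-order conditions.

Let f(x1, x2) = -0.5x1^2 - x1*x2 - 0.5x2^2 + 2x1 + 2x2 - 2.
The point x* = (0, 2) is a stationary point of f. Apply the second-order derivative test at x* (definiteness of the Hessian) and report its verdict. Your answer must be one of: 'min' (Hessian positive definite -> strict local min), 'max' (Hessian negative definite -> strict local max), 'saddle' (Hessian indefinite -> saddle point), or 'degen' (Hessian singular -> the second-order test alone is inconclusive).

Compute the Hessian H = grad^2 f:
  H = [[-1, -1], [-1, -1]]
Verify stationarity: grad f(x*) = H x* + g = (0, 0).
Eigenvalues of H: -2, 0.
H has a zero eigenvalue (singular; negative semidefinite but not definite), so H is neither positive definite, negative definite, nor indefinite. The second-order test alone is inconclusive -> degen.
(Indeed, f is constant along the null direction of H through x*, so x* is not a strict local extremum.)

degen


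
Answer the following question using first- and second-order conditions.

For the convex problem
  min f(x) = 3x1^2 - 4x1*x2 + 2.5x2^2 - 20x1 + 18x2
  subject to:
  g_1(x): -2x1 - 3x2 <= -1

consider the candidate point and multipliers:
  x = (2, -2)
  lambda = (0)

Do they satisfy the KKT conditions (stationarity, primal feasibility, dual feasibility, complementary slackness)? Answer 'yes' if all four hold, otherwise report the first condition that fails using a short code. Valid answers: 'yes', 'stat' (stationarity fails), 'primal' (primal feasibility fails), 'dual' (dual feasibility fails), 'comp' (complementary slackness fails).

Gradient of f: grad f(x) = Q x + c = (0, 0)
Constraint values g_i(x) = a_i^T x - b_i:
  g_1((2, -2)) = 3
Stationarity residual: grad f(x) + sum_i lambda_i a_i = (0, 0)
  -> stationarity OK
Primal feasibility (all g_i <= 0): FAILS
Dual feasibility (all lambda_i >= 0): OK
Complementary slackness (lambda_i * g_i(x) = 0 for all i): OK

Verdict: the first failing condition is primal_feasibility -> primal.

primal


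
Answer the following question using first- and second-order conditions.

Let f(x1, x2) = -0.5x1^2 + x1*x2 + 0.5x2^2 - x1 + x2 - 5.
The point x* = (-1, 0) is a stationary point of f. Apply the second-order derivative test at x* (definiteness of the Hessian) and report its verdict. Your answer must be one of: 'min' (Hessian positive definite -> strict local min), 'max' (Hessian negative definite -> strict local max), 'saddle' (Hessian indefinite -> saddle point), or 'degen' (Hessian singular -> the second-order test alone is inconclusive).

Compute the Hessian H = grad^2 f:
  H = [[-1, 1], [1, 1]]
Verify stationarity: grad f(x*) = H x* + g = (0, 0).
Eigenvalues of H: -1.4142, 1.4142.
Eigenvalues have mixed signs, so H is indefinite -> x* is a saddle point.

saddle


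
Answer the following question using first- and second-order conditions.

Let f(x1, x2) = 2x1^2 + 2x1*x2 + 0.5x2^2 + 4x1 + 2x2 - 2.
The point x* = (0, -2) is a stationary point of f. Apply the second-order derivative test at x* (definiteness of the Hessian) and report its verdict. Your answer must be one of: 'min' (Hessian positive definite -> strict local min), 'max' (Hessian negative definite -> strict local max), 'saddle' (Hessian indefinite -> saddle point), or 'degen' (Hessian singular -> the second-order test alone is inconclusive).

Compute the Hessian H = grad^2 f:
  H = [[4, 2], [2, 1]]
Verify stationarity: grad f(x*) = H x* + g = (0, 0).
Eigenvalues of H: 0, 5.
H has a zero eigenvalue (singular; positive semidefinite but not definite), so H is neither positive definite, negative definite, nor indefinite. The second-order test alone is inconclusive -> degen.
(Indeed, f is constant along the null direction of H through x*, so x* is not a strict local extremum.)

degen


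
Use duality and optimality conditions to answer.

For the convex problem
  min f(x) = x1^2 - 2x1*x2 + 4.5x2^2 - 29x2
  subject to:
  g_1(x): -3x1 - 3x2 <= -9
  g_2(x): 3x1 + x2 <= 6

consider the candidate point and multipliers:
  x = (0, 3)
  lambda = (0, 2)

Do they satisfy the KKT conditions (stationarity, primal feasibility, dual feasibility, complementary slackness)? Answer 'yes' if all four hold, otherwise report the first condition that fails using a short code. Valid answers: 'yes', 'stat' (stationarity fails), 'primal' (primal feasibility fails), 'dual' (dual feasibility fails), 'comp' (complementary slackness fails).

Gradient of f: grad f(x) = Q x + c = (-6, -2)
Constraint values g_i(x) = a_i^T x - b_i:
  g_1((0, 3)) = 0
  g_2((0, 3)) = -3
Stationarity residual: grad f(x) + sum_i lambda_i a_i = (0, 0)
  -> stationarity OK
Primal feasibility (all g_i <= 0): OK
Dual feasibility (all lambda_i >= 0): OK
Complementary slackness (lambda_i * g_i(x) = 0 for all i): FAILS

Verdict: the first failing condition is complementary_slackness -> comp.

comp


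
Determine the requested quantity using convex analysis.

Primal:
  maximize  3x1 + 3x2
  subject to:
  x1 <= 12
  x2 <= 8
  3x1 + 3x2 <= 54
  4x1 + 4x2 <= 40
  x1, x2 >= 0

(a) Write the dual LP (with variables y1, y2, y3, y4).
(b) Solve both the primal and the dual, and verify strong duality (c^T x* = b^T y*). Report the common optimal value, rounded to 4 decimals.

The standard primal-dual pair for 'max c^T x s.t. A x <= b, x >= 0' is:
  Dual:  min b^T y  s.t.  A^T y >= c,  y >= 0.

So the dual LP is:
  minimize  12y1 + 8y2 + 54y3 + 40y4
  subject to:
    y1 + 3y3 + 4y4 >= 3
    y2 + 3y3 + 4y4 >= 3
    y1, y2, y3, y4 >= 0

Solving the primal: x* = (10, 0).
  primal value c^T x* = 30.
Solving the dual: y* = (0, 0, 0, 0.75).
  dual value b^T y* = 30.
Strong duality: c^T x* = b^T y*. Confirmed.

30


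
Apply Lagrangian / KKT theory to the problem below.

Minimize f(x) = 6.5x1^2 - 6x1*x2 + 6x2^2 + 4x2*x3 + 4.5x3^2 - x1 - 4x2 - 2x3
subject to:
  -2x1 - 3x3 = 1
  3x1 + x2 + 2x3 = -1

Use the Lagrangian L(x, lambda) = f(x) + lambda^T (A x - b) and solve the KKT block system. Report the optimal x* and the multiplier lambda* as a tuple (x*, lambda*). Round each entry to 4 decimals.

Form the Lagrangian:
  L(x, lambda) = (1/2) x^T Q x + c^T x + lambda^T (A x - b)
Stationarity (grad_x L = 0): Q x + c + A^T lambda = 0.
Primal feasibility: A x = b.

This gives the KKT block system:
  [ Q   A^T ] [ x     ]   [-c ]
  [ A    0  ] [ lambda ] = [ b ]

Solving the linear system:
  x*      = (-0.2623, 0.1038, -0.1585)
  lambda* = (0.2062, 1.8149)
  f(x*)   = 0.8864

x* = (-0.2623, 0.1038, -0.1585), lambda* = (0.2062, 1.8149)


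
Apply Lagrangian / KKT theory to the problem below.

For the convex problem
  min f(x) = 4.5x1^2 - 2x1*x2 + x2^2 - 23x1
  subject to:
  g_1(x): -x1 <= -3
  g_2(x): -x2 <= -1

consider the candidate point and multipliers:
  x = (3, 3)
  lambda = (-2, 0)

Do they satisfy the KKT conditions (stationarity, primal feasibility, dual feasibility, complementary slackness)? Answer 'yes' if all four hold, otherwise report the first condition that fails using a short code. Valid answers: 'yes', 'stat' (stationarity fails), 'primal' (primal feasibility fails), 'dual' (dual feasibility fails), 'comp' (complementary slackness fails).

Gradient of f: grad f(x) = Q x + c = (-2, 0)
Constraint values g_i(x) = a_i^T x - b_i:
  g_1((3, 3)) = 0
  g_2((3, 3)) = -2
Stationarity residual: grad f(x) + sum_i lambda_i a_i = (0, 0)
  -> stationarity OK
Primal feasibility (all g_i <= 0): OK
Dual feasibility (all lambda_i >= 0): FAILS
Complementary slackness (lambda_i * g_i(x) = 0 for all i): OK

Verdict: the first failing condition is dual_feasibility -> dual.

dual


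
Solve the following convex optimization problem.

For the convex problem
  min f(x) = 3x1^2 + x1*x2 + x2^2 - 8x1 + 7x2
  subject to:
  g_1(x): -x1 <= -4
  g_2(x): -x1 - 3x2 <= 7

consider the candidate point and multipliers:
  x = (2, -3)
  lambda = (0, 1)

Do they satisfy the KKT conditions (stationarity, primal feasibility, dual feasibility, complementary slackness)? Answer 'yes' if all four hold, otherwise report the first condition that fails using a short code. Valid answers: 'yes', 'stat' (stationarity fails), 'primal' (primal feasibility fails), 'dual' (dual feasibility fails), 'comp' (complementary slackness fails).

Gradient of f: grad f(x) = Q x + c = (1, 3)
Constraint values g_i(x) = a_i^T x - b_i:
  g_1((2, -3)) = 2
  g_2((2, -3)) = 0
Stationarity residual: grad f(x) + sum_i lambda_i a_i = (0, 0)
  -> stationarity OK
Primal feasibility (all g_i <= 0): FAILS
Dual feasibility (all lambda_i >= 0): OK
Complementary slackness (lambda_i * g_i(x) = 0 for all i): OK

Verdict: the first failing condition is primal_feasibility -> primal.

primal


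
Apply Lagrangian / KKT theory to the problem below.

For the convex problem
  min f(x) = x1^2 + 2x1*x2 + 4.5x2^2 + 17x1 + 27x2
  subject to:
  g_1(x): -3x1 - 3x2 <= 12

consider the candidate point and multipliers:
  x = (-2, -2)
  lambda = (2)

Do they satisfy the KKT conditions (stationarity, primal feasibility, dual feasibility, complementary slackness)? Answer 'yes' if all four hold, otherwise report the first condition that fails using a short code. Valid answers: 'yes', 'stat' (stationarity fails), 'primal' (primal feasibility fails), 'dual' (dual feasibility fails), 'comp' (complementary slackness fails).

Gradient of f: grad f(x) = Q x + c = (9, 5)
Constraint values g_i(x) = a_i^T x - b_i:
  g_1((-2, -2)) = 0
Stationarity residual: grad f(x) + sum_i lambda_i a_i = (3, -1)
  -> stationarity FAILS
Primal feasibility (all g_i <= 0): OK
Dual feasibility (all lambda_i >= 0): OK
Complementary slackness (lambda_i * g_i(x) = 0 for all i): OK

Verdict: the first failing condition is stationarity -> stat.

stat


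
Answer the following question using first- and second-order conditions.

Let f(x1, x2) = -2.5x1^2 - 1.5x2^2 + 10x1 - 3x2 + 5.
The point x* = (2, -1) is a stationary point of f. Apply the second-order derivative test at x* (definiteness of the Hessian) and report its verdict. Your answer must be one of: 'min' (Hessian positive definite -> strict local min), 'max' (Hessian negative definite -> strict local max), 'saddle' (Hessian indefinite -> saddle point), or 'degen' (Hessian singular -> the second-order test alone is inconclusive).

Compute the Hessian H = grad^2 f:
  H = [[-5, 0], [0, -3]]
Verify stationarity: grad f(x*) = H x* + g = (0, 0).
Eigenvalues of H: -5, -3.
Both eigenvalues < 0, so H is negative definite -> x* is a strict local max.

max


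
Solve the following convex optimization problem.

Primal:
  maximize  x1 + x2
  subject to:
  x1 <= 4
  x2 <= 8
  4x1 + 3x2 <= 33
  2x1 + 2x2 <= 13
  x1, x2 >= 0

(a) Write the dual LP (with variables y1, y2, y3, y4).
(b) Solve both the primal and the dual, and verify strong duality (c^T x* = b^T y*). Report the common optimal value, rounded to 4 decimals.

The standard primal-dual pair for 'max c^T x s.t. A x <= b, x >= 0' is:
  Dual:  min b^T y  s.t.  A^T y >= c,  y >= 0.

So the dual LP is:
  minimize  4y1 + 8y2 + 33y3 + 13y4
  subject to:
    y1 + 4y3 + 2y4 >= 1
    y2 + 3y3 + 2y4 >= 1
    y1, y2, y3, y4 >= 0

Solving the primal: x* = (4, 2.5).
  primal value c^T x* = 6.5.
Solving the dual: y* = (0, 0, 0, 0.5).
  dual value b^T y* = 6.5.
Strong duality: c^T x* = b^T y*. Confirmed.

6.5


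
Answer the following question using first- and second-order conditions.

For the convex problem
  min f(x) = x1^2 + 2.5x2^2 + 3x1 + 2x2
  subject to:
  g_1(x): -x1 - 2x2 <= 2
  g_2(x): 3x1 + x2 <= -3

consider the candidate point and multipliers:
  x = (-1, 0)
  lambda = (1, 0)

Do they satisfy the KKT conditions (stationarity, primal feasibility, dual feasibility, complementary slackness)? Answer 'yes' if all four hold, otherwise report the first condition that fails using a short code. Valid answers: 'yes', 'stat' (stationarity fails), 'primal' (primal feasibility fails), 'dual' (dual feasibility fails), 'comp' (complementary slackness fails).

Gradient of f: grad f(x) = Q x + c = (1, 2)
Constraint values g_i(x) = a_i^T x - b_i:
  g_1((-1, 0)) = -1
  g_2((-1, 0)) = 0
Stationarity residual: grad f(x) + sum_i lambda_i a_i = (0, 0)
  -> stationarity OK
Primal feasibility (all g_i <= 0): OK
Dual feasibility (all lambda_i >= 0): OK
Complementary slackness (lambda_i * g_i(x) = 0 for all i): FAILS

Verdict: the first failing condition is complementary_slackness -> comp.

comp


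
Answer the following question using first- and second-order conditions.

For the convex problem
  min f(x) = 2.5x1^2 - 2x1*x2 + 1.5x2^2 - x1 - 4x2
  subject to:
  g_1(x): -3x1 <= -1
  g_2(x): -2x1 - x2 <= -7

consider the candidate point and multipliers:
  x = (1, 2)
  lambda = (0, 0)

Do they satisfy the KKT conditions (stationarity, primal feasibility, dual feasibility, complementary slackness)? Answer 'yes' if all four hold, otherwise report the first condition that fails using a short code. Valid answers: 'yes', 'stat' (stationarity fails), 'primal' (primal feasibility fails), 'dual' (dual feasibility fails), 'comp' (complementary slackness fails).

Gradient of f: grad f(x) = Q x + c = (0, 0)
Constraint values g_i(x) = a_i^T x - b_i:
  g_1((1, 2)) = -2
  g_2((1, 2)) = 3
Stationarity residual: grad f(x) + sum_i lambda_i a_i = (0, 0)
  -> stationarity OK
Primal feasibility (all g_i <= 0): FAILS
Dual feasibility (all lambda_i >= 0): OK
Complementary slackness (lambda_i * g_i(x) = 0 for all i): OK

Verdict: the first failing condition is primal_feasibility -> primal.

primal
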